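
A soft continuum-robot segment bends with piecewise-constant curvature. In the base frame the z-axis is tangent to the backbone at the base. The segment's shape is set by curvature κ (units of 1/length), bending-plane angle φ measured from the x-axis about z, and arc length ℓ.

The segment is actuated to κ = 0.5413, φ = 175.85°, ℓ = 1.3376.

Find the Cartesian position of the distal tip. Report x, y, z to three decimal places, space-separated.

-0.462 0.034 1.224

θ = κ·ℓ = 0.5413 × 1.3376 = 0.72404 rad
ρ = (1 − cos θ)/κ = (1 − 0.74913)/0.5413 = 0.46345
z = sin θ / κ = 0.66242/0.5413 = 1.22376
x = ρ cos φ = 0.46345 × cos(175.85°) = -0.46224
y = ρ sin φ = 0.46345 × sin(175.85°) = 0.03354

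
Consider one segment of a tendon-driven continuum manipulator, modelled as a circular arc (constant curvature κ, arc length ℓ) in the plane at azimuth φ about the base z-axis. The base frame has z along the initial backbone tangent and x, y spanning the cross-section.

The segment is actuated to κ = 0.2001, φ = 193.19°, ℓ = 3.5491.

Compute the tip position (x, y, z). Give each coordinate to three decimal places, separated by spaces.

θ = κ·ℓ = 0.2001 × 3.5491 = 0.71017 rad
ρ = (1 − cos θ)/κ = (1 − 0.75825)/0.2001 = 1.20816
z = sin θ / κ = 0.65197/0.2001 = 3.25820
x = ρ cos φ = 1.20816 × cos(193.19°) = -1.17628
y = ρ sin φ = 1.20816 × sin(193.19°) = -0.27568

-1.176 -0.276 3.258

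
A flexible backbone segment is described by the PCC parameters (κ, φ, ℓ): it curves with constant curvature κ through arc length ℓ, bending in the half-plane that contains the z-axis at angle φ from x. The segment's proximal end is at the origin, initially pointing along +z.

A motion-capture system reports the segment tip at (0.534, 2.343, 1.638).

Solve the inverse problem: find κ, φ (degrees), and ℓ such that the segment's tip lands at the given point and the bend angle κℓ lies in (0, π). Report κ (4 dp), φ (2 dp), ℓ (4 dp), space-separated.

0.5682 77.16 3.4228

ρ = √(x²+y²) = √(0.534² + 2.343²) = 2.40308
φ = atan2(y, x) mod 360° = atan2(2.343, 0.534) = 77.1609°
|p|² = ρ² + z² = 2.40308² + 1.638² = 8.45785
κ = 2ρ / |p|² = 2×2.40308 / 8.45785 = 0.56825
θ = 2·atan2(ρ, z) = 2·atan2(2.40308, 1.638) = 1.94502 rad
ℓ = θ/κ = 1.94502/0.56825 = 3.42283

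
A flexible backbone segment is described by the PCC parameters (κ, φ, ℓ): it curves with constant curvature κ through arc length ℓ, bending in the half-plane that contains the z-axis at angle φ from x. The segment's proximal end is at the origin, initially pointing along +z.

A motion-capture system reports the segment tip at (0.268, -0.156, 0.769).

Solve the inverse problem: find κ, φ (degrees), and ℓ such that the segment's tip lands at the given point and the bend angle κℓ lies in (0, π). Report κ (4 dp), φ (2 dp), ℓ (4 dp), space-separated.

0.9021 329.80 0.8498

ρ = √(x²+y²) = √(0.268² + -0.156²) = 0.31010
φ = atan2(y, x) mod 360° = atan2(-0.156, 0.268) = 329.7968°
|p|² = ρ² + z² = 0.31010² + 0.769² = 0.68752
κ = 2ρ / |p|² = 2×0.31010 / 0.68752 = 0.90207
θ = 2·atan2(ρ, z) = 2·atan2(0.31010, 0.769) = 0.76660 rad
ℓ = θ/κ = 0.76660/0.90207 = 0.84983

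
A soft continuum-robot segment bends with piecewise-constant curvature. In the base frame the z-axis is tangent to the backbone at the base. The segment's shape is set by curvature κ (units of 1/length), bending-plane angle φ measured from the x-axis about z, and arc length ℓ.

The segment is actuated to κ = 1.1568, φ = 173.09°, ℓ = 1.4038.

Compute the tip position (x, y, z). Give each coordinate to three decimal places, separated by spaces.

θ = κ·ℓ = 1.1568 × 1.4038 = 1.62392 rad
ρ = (1 − cos θ)/κ = (1 − -0.05309)/1.1568 = 0.91035
z = sin θ / κ = 0.99859/1.1568 = 0.86323
x = ρ cos φ = 0.91035 × cos(173.09°) = -0.90374
y = ρ sin φ = 0.91035 × sin(173.09°) = 0.10952

-0.904 0.110 0.863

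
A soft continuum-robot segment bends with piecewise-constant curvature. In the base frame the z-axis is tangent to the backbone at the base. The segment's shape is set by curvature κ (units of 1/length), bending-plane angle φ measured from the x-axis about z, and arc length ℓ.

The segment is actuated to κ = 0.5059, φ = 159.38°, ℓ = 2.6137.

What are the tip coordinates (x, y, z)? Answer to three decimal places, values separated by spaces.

θ = κ·ℓ = 0.5059 × 2.6137 = 1.32227 rad
ρ = (1 − cos θ)/κ = (1 − 0.24598)/0.5059 = 1.49046
z = sin θ / κ = 0.96928/0.5059 = 1.91594
x = ρ cos φ = 1.49046 × cos(159.38°) = -1.39498
y = ρ sin φ = 1.49046 × sin(159.38°) = 0.52489

-1.395 0.525 1.916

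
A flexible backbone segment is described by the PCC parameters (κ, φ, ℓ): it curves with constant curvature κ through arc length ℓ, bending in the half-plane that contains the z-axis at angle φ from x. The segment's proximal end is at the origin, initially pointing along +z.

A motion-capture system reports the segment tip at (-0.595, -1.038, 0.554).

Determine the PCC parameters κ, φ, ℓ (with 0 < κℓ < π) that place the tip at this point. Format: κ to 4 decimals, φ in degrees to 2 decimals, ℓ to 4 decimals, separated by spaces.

1.3765 240.18 1.6522

ρ = √(x²+y²) = √(-0.595² + -1.038²) = 1.19644
φ = atan2(y, x) mod 360° = atan2(-1.038, -0.595) = 240.1779°
|p|² = ρ² + z² = 1.19644² + 0.554² = 1.73839
κ = 2ρ / |p|² = 2×1.19644 / 1.73839 = 1.37650
θ = 2·atan2(ρ, z) = 2·atan2(1.19644, 0.554) = 2.27430 rad
ℓ = θ/κ = 2.27430/1.37650 = 1.65224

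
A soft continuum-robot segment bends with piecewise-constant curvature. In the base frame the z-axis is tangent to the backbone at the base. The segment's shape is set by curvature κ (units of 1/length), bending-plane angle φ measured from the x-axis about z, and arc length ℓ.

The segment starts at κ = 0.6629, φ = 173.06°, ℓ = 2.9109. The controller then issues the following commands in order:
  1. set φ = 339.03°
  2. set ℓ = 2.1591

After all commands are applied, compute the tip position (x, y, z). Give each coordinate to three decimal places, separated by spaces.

1.213 -0.465 1.494

initial: κ=0.6629, φ=173.06°, ℓ=2.9109
cmd 1: set φ=339.03° → (κ,φ,ℓ)=(0.6629,339.03°,2.9109) → tip=(1.9033,-0.7295,1.4124)
cmd 2: set ℓ=2.1591 → (κ,φ,ℓ)=(0.6629,339.03°,2.1591) → tip=(1.2127,-0.4648,1.4939)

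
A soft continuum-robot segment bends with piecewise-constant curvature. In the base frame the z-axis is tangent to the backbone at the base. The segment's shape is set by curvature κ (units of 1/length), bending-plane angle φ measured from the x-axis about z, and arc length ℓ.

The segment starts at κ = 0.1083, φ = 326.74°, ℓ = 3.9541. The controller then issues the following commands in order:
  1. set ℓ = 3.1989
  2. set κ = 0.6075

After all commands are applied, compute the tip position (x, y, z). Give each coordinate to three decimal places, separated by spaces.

initial: κ=0.1083, φ=326.74°, ℓ=3.9541
cmd 1: set ℓ=3.1989 → (κ,φ,ℓ)=(0.1083,326.74°,3.1989) → tip=(0.4587,-0.3009,3.1353)
cmd 2: set κ=0.6075 → (κ,φ,ℓ)=(0.6075,326.74°,3.1989) → tip=(1.8774,-1.2314,1.5332)

1.877 -1.231 1.533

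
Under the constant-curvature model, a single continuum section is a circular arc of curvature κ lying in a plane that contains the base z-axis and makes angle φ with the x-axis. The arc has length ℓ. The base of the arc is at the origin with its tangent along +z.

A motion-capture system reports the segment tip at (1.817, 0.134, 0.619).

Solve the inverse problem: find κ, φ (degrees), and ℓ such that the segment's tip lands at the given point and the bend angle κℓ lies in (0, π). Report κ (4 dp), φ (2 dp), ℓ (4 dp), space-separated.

ρ = √(x²+y²) = √(1.817² + 0.134²) = 1.82193
φ = atan2(y, x) mod 360° = atan2(0.134, 1.817) = 4.2178°
|p|² = ρ² + z² = 1.82193² + 0.619² = 3.70261
κ = 2ρ / |p|² = 2×1.82193 / 3.70261 = 0.98414
θ = 2·atan2(ρ, z) = 2·atan2(1.82193, 0.619) = 2.48657 rad
ℓ = θ/κ = 2.48657/0.98414 = 2.52665

0.9841 4.22 2.5266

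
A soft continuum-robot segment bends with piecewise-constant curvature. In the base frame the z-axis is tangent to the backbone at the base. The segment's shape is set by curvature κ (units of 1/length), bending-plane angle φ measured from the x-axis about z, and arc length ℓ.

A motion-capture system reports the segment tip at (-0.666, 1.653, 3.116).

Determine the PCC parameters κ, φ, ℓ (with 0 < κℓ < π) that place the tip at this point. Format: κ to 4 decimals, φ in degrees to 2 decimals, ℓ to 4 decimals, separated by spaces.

0.2766 111.94 3.7563

ρ = √(x²+y²) = √(-0.666² + 1.653²) = 1.78212
φ = atan2(y, x) mod 360° = atan2(1.653, -0.666) = 111.9447°
|p|² = ρ² + z² = 1.78212² + 3.116² = 12.88542
κ = 2ρ / |p|² = 2×1.78212 / 12.88542 = 0.27661
θ = 2·atan2(ρ, z) = 2·atan2(1.78212, 3.116) = 1.03904 rad
ℓ = θ/κ = 1.03904/0.27661 = 3.75634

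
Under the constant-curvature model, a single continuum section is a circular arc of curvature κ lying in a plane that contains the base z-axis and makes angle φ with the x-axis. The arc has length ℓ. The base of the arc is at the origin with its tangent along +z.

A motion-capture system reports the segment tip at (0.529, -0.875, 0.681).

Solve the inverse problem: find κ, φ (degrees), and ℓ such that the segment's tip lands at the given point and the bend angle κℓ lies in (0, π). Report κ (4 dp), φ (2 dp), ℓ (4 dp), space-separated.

1.3550 301.16 1.4513

ρ = √(x²+y²) = √(0.529² + -0.875²) = 1.02248
φ = atan2(y, x) mod 360° = atan2(-0.875, 0.529) = 301.1560°
|p|² = ρ² + z² = 1.02248² + 0.681² = 1.50923
κ = 2ρ / |p|² = 2×1.02248 / 1.50923 = 1.35497
θ = 2·atan2(ρ, z) = 2·atan2(1.02248, 0.681) = 1.96647 rad
ℓ = θ/κ = 1.96647/1.35497 = 1.45130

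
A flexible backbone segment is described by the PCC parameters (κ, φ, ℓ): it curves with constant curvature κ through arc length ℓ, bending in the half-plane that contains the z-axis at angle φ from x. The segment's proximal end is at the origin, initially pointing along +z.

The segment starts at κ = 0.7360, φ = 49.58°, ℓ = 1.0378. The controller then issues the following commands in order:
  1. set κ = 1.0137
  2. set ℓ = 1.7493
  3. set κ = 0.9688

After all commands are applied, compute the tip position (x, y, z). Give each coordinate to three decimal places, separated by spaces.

initial: κ=0.7360, φ=49.58°, ℓ=1.0378
cmd 1: set κ=1.0137 → (κ,φ,ℓ)=(1.0137,49.58°,1.0378) → tip=(0.3225,0.3787,0.8567)
cmd 2: set ℓ=1.7493 → (κ,φ,ℓ)=(1.0137,49.58°,1.7493) → tip=(0.7682,0.9020,0.9663)
cmd 3: set κ=0.9688 → (κ,φ,ℓ)=(0.9688,49.58°,1.7493) → tip=(0.7520,0.8830,1.0243)

0.752 0.883 1.024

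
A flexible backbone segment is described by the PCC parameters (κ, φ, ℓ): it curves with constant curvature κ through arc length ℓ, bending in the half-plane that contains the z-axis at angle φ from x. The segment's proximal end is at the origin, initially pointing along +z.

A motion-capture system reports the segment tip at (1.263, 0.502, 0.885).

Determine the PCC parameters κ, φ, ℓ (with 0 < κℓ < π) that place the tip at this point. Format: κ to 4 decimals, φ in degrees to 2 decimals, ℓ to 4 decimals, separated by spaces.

1.0334 21.68 1.9230

ρ = √(x²+y²) = √(1.263² + 0.502²) = 1.35911
φ = atan2(y, x) mod 360° = atan2(0.502, 1.263) = 21.6762°
|p|² = ρ² + z² = 1.35911² + 0.885² = 2.63040
κ = 2ρ / |p|² = 2×1.35911 / 2.63040 = 1.03339
θ = 2·atan2(ρ, z) = 2·atan2(1.35911, 0.885) = 1.98721 rad
ℓ = θ/κ = 1.98721/1.03339 = 1.92301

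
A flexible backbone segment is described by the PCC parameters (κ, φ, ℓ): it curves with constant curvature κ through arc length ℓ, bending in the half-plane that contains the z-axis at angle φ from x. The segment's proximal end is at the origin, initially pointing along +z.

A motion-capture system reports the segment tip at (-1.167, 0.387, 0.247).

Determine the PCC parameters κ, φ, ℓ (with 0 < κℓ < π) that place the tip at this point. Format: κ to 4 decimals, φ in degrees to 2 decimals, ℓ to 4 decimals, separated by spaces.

1.5636 161.65 1.7556

ρ = √(x²+y²) = √(-1.167² + 0.387²) = 1.22950
φ = atan2(y, x) mod 360° = atan2(0.387, -1.167) = 161.6535°
|p|² = ρ² + z² = 1.22950² + 0.247² = 1.57267
κ = 2ρ / |p|² = 2×1.22950 / 1.57267 = 1.56358
θ = 2·atan2(ρ, z) = 2·atan2(1.22950, 0.247) = 2.74508 rad
ℓ = θ/κ = 2.74508/1.56358 = 1.75564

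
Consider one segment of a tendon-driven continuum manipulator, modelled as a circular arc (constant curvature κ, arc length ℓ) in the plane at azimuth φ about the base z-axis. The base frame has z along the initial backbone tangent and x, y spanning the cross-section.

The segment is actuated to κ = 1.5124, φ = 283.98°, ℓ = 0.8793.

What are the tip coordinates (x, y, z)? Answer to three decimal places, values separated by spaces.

θ = κ·ℓ = 1.5124 × 0.8793 = 1.32985 rad
ρ = (1 − cos θ)/κ = (1 − 0.23862)/1.5124 = 0.50343
z = sin θ / κ = 0.97111/1.5124 = 0.64210
x = ρ cos φ = 0.50343 × cos(283.98°) = 0.12162
y = ρ sin φ = 0.50343 × sin(283.98°) = -0.48851

0.122 -0.489 0.642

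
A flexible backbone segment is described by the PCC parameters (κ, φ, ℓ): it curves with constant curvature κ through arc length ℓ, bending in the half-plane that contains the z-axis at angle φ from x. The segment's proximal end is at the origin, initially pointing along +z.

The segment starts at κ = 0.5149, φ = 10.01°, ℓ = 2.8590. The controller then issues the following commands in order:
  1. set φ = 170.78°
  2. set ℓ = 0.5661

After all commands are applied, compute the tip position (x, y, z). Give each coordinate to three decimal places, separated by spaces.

-0.081 0.013 0.558

initial: κ=0.5149, φ=10.01°, ℓ=2.8590
cmd 1: set φ=170.78° → (κ,φ,ℓ)=(0.5149,170.78°,2.8590) → tip=(-1.7281,0.2805,1.9327)
cmd 2: set ℓ=0.5661 → (κ,φ,ℓ)=(0.5149,170.78°,0.5661) → tip=(-0.0809,0.0131,0.5581)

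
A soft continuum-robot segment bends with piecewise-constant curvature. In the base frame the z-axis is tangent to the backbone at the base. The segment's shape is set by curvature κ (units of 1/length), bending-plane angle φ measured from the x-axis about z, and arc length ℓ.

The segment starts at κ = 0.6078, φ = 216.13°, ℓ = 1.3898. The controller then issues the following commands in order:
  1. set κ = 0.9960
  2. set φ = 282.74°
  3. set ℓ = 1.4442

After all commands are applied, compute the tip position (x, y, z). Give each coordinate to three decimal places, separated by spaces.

initial: κ=0.6078, φ=216.13°, ℓ=1.3898
cmd 1: set κ=0.9960 → (κ,φ,ℓ)=(0.9960,216.13°,1.3898) → tip=(-0.6605,-0.4822,0.9866)
cmd 2: set φ=282.74° → (κ,φ,ℓ)=(0.9960,282.74°,1.3898) → tip=(0.1803,-0.7977,0.9866)
cmd 3: set ℓ=1.4442 → (κ,φ,ℓ)=(0.9960,282.74°,1.4442) → tip=(0.1922,-0.8500,0.9952)

0.192 -0.850 0.995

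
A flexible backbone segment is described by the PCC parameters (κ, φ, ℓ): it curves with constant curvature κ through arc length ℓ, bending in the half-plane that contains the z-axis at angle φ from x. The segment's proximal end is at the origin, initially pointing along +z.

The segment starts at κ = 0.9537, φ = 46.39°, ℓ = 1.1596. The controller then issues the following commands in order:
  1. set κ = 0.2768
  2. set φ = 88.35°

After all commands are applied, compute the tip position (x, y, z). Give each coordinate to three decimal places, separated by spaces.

initial: κ=0.9537, φ=46.39°, ℓ=1.1596
cmd 1: set κ=0.2768 → (κ,φ,ℓ)=(0.2768,46.39°,1.1596) → tip=(0.1273,0.1336,1.1398)
cmd 2: set φ=88.35° → (κ,φ,ℓ)=(0.2768,88.35°,1.1596) → tip=(0.0053,0.1844,1.1398)

0.005 0.184 1.140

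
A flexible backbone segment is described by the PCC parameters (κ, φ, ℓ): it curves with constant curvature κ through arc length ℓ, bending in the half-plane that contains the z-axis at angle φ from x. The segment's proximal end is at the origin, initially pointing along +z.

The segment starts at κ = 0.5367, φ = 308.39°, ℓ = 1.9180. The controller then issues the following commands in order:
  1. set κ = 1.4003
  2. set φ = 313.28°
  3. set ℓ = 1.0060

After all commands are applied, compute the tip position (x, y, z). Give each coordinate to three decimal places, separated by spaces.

0.411 -0.436 0.705

initial: κ=0.5367, φ=308.39°, ℓ=1.9180
cmd 1: set κ=1.4003 → (κ,φ,ℓ)=(1.4003,308.39°,1.9180) → tip=(0.8417,-1.0623,0.3144)
cmd 2: set φ=313.28° → (κ,φ,ℓ)=(1.4003,313.28°,1.9180) → tip=(0.9292,-0.9867,0.3144)
cmd 3: set ℓ=1.0060 → (κ,φ,ℓ)=(1.4003,313.28°,1.0060) → tip=(0.4106,-0.4360,0.7048)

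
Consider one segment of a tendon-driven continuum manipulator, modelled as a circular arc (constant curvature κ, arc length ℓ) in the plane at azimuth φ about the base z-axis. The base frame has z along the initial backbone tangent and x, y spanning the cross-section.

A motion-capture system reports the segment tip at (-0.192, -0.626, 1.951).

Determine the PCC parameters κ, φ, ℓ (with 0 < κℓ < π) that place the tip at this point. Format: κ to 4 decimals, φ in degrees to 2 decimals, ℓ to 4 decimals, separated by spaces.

ρ = √(x²+y²) = √(-0.192² + -0.626²) = 0.65478
φ = atan2(y, x) mod 360° = atan2(-0.626, -0.192) = 252.9487°
|p|² = ρ² + z² = 0.65478² + 1.951² = 4.23514
κ = 2ρ / |p|² = 2×0.65478 / 4.23514 = 0.30921
θ = 2·atan2(ρ, z) = 2·atan2(0.65478, 1.951) = 0.64760 rad
ℓ = θ/κ = 0.64760/0.30921 = 2.09435

0.3092 252.95 2.0944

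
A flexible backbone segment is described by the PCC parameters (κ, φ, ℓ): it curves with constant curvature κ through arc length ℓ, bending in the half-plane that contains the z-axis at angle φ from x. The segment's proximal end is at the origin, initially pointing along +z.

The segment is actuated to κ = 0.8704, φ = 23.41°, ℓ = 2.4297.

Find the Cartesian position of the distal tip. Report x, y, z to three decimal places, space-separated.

θ = κ·ℓ = 0.8704 × 2.4297 = 2.11481 rad
ρ = (1 − cos θ)/κ = (1 − -0.51758)/0.8704 = 1.74354
z = sin θ / κ = 0.85564/0.8704 = 0.98304
x = ρ cos φ = 1.74354 × cos(23.41°) = 1.60002
y = ρ sin φ = 1.74354 × sin(23.41°) = 0.69272

1.600 0.693 0.983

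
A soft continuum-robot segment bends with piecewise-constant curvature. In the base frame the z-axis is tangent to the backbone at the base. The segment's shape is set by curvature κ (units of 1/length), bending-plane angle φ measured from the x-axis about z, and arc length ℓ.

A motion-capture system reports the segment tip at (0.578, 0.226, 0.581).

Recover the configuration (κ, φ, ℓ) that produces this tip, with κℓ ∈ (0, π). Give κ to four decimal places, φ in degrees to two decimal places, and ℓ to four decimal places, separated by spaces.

1.7174 21.36 0.9530

ρ = √(x²+y²) = √(0.578² + 0.226²) = 0.62061
φ = atan2(y, x) mod 360° = atan2(0.226, 0.578) = 21.3557°
|p|² = ρ² + z² = 0.62061² + 0.581² = 0.72272
κ = 2ρ / |p|² = 2×0.62061 / 0.72272 = 1.71743
θ = 2·atan2(ρ, z) = 2·atan2(0.62061, 0.581) = 1.63670 rad
ℓ = θ/κ = 1.63670/1.71743 = 0.95299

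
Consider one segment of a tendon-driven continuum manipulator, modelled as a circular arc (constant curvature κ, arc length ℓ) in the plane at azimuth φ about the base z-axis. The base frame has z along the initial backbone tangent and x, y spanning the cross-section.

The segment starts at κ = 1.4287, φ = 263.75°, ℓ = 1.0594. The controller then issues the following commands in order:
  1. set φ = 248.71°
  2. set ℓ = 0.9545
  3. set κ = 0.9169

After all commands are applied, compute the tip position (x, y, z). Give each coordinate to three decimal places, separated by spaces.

initial: κ=1.4287, φ=263.75°, ℓ=1.0594
cmd 1: set φ=248.71° → (κ,φ,ℓ)=(1.4287,248.71°,1.0594) → tip=(-0.2396,-0.6149,0.6988)
cmd 2: set ℓ=0.9545 → (κ,φ,ℓ)=(1.4287,248.71°,0.9545) → tip=(-0.2019,-0.5181,0.6850)
cmd 3: set κ=0.9169 → (κ,φ,ℓ)=(0.9169,248.71°,0.9545) → tip=(-0.1422,-0.3650,0.8372)

-0.142 -0.365 0.837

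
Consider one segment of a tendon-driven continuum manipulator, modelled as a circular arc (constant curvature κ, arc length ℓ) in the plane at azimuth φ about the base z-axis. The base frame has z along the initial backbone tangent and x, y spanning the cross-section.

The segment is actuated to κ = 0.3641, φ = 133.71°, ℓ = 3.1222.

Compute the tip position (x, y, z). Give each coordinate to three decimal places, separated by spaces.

-1.100 1.150 2.492

θ = κ·ℓ = 0.3641 × 3.1222 = 1.13679 rad
ρ = (1 − cos θ)/κ = (1 − 0.42051)/0.3641 = 1.59158
z = sin θ / κ = 0.90729/0.3641 = 2.49187
x = ρ cos φ = 1.59158 × cos(133.71°) = -1.09979
y = ρ sin φ = 1.59158 × sin(133.71°) = 1.15047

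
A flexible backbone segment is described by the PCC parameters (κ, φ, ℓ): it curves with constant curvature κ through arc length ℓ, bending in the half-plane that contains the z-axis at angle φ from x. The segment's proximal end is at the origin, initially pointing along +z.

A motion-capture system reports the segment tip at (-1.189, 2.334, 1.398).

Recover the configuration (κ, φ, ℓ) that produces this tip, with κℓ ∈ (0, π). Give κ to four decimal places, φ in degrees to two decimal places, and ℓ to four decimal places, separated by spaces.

ρ = √(x²+y²) = √(-1.189² + 2.334²) = 2.61940
φ = atan2(y, x) mod 360° = atan2(2.334, -1.189) = 116.9955°
|p|² = ρ² + z² = 2.61940² + 1.398² = 8.81568
κ = 2ρ / |p|² = 2×2.61940 / 8.81568 = 0.59426
θ = 2·atan2(ρ, z) = 2·atan2(2.61940, 1.398) = 2.16109 rad
ℓ = θ/κ = 2.16109/0.59426 = 3.63661

0.5943 117.00 3.6366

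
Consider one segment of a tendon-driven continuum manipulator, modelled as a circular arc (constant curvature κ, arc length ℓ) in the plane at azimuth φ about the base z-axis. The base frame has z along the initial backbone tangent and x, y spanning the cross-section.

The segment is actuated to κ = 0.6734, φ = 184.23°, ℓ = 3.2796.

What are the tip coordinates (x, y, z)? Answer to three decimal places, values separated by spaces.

θ = κ·ℓ = 0.6734 × 3.2796 = 2.20848 rad
ρ = (1 − cos θ)/κ = (1 − -0.59534)/0.6734 = 2.36908
z = sin θ / κ = 0.80348/0.6734 = 1.19316
x = ρ cos φ = 2.36908 × cos(184.23°) = -2.36263
y = ρ sin φ = 2.36908 × sin(184.23°) = -0.17474

-2.363 -0.175 1.193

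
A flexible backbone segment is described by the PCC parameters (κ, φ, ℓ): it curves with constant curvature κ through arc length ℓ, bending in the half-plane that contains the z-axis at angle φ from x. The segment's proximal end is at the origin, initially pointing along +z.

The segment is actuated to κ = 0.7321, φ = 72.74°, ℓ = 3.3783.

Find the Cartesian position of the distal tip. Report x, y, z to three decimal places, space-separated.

0.723 2.328 0.846

θ = κ·ℓ = 0.7321 × 3.3783 = 2.47325 rad
ρ = (1 − cos θ)/κ = (1 − -0.78485)/0.7321 = 2.43799
z = sin θ / κ = 0.61968/0.7321 = 0.84645
x = ρ cos φ = 2.43799 × cos(72.74°) = 0.72337
y = ρ sin φ = 2.43799 × sin(72.74°) = 2.32820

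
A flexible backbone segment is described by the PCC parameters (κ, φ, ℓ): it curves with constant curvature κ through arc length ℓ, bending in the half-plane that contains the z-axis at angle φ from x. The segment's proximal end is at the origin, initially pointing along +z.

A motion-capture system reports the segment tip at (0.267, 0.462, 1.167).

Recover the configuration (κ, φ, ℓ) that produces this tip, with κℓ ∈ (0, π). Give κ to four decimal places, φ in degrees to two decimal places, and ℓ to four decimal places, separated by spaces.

ρ = √(x²+y²) = √(0.267² + 0.462²) = 0.53360
φ = atan2(y, x) mod 360° = atan2(0.462, 0.267) = 59.9754°
|p|² = ρ² + z² = 0.53360² + 1.167² = 1.64662
κ = 2ρ / |p|² = 2×0.53360 / 1.64662 = 0.64812
θ = 2·atan2(ρ, z) = 2·atan2(0.53360, 1.167) = 0.85772 rad
ℓ = θ/κ = 0.85772/0.64812 = 1.32340

0.6481 59.98 1.3234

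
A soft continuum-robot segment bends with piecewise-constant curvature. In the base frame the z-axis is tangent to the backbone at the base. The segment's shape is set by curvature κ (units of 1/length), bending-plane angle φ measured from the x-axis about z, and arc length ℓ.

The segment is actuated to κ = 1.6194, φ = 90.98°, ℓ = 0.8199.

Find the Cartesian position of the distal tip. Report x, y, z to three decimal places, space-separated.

θ = κ·ℓ = 1.6194 × 0.8199 = 1.32775 rad
ρ = (1 − cos θ)/κ = (1 − 0.24066)/1.6194 = 0.46890
z = sin θ / κ = 0.97061/1.6194 = 0.59936
x = ρ cos φ = 0.46890 × cos(90.98°) = -0.00802
y = ρ sin φ = 0.46890 × sin(90.98°) = 0.46883

-0.008 0.469 0.599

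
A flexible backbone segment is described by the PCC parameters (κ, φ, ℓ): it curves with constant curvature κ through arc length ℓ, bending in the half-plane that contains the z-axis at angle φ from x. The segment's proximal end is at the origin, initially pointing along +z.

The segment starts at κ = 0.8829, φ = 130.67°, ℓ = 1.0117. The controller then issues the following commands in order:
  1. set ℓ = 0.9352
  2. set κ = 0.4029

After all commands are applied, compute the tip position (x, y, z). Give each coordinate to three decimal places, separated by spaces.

-0.113 0.132 0.913

initial: κ=0.8829, φ=130.67°, ℓ=1.0117
cmd 1: set ℓ=0.9352 → (κ,φ,ℓ)=(0.8829,130.67°,0.9352) → tip=(-0.2376,0.2766,0.8325)
cmd 2: set κ=0.4029 → (κ,φ,ℓ)=(0.4029,130.67°,0.9352) → tip=(-0.1135,0.1321,0.9132)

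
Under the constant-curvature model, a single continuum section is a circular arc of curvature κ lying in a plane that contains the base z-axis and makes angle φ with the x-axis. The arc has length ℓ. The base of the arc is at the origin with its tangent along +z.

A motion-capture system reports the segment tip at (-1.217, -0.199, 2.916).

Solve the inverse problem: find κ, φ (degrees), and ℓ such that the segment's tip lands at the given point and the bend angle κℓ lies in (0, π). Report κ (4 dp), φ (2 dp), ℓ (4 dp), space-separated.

ρ = √(x²+y²) = √(-1.217² + -0.199²) = 1.23316
φ = atan2(y, x) mod 360° = atan2(-0.199, -1.217) = 189.2866°
|p|² = ρ² + z² = 1.23316² + 2.916² = 10.02375
κ = 2ρ / |p|² = 2×1.23316 / 10.02375 = 0.24605
θ = 2·atan2(ρ, z) = 2·atan2(1.23316, 2.916) = 0.80017 rad
ℓ = θ/κ = 0.80017/0.24605 = 3.25210

0.2460 189.29 3.2521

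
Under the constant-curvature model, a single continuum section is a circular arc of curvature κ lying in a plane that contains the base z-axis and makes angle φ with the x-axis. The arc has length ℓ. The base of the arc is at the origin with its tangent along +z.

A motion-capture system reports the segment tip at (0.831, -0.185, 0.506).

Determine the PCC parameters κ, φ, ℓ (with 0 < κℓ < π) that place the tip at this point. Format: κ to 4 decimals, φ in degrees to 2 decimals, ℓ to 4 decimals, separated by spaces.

ρ = √(x²+y²) = √(0.831² + -0.185²) = 0.85134
φ = atan2(y, x) mod 360° = atan2(-0.185, 0.831) = 347.4493°
|p|² = ρ² + z² = 0.85134² + 0.506² = 0.98082
κ = 2ρ / |p|² = 2×0.85134 / 0.98082 = 1.73598
θ = 2·atan2(ρ, z) = 2·atan2(0.85134, 0.506) = 2.06908 rad
ℓ = θ/κ = 2.06908/1.73598 = 1.19188

1.7360 347.45 1.1919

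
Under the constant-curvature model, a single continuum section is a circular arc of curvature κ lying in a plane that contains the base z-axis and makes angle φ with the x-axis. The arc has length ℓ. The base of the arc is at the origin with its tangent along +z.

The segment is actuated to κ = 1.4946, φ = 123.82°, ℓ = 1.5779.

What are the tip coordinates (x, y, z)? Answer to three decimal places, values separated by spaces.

θ = κ·ℓ = 1.4946 × 1.5779 = 2.35833 rad
ρ = (1 − cos θ)/κ = (1 − -0.70861)/1.4946 = 1.14319
z = sin θ / κ = 0.70560/1.4946 = 0.47210
x = ρ cos φ = 1.14319 × cos(123.82°) = -0.63628
y = ρ sin φ = 1.14319 × sin(123.82°) = 0.94975

-0.636 0.950 0.472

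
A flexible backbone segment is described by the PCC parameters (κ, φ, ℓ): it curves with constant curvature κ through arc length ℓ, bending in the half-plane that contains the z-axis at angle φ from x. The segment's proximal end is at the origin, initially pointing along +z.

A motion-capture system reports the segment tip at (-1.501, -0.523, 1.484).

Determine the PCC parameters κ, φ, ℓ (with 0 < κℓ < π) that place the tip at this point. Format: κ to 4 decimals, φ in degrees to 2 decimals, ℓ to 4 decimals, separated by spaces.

0.6723 199.21 2.4386

ρ = √(x²+y²) = √(-1.501² + -0.523²) = 1.58951
φ = atan2(y, x) mod 360° = atan2(-0.523, -1.501) = 199.2101°
|p|² = ρ² + z² = 1.58951² + 1.484² = 4.72879
κ = 2ρ / |p|² = 2×1.58951 / 4.72879 = 0.67227
θ = 2·atan2(ρ, z) = 2·atan2(1.58951, 1.484) = 1.63942 rad
ℓ = θ/κ = 1.63942/0.67227 = 2.43865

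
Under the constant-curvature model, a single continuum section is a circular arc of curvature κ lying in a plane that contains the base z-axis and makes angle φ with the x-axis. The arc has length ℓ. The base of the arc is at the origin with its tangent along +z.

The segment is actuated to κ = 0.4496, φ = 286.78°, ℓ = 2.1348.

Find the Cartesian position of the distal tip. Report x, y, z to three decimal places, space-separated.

θ = κ·ℓ = 0.4496 × 2.1348 = 0.95981 rad
ρ = (1 − cos θ)/κ = (1 − 0.57368)/0.4496 = 0.94822
z = sin θ / κ = 0.81908/0.4496 = 1.82180
x = ρ cos φ = 0.94822 × cos(286.78°) = 0.27375
y = ρ sin φ = 0.94822 × sin(286.78°) = -0.90785

0.274 -0.908 1.822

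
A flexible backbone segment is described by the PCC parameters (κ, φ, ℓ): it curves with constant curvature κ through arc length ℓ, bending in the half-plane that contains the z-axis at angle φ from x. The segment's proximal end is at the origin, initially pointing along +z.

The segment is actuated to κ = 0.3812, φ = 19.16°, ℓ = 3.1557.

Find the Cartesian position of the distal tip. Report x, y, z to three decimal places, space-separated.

θ = κ·ℓ = 0.3812 × 3.1557 = 1.20295 rad
ρ = (1 − cos θ)/κ = (1 − 0.35960)/0.3812 = 1.67995
z = sin θ / κ = 0.93311/0.3812 = 2.44781
x = ρ cos φ = 1.67995 × cos(19.16°) = 1.58689
y = ρ sin φ = 1.67995 × sin(19.16°) = 0.55137

1.587 0.551 2.448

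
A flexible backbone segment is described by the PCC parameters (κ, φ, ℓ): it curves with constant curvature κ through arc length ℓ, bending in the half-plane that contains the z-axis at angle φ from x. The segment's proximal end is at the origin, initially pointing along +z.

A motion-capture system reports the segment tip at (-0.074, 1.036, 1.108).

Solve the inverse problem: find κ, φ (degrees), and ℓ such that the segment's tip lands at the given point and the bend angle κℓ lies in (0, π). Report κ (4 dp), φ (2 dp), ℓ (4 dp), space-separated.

ρ = √(x²+y²) = √(-0.074² + 1.036²) = 1.03864
φ = atan2(y, x) mod 360° = atan2(1.036, -0.074) = 94.0856°
|p|² = ρ² + z² = 1.03864² + 1.108² = 2.30644
κ = 2ρ / |p|² = 2×1.03864 / 2.30644 = 0.90064
θ = 2·atan2(ρ, z) = 2·atan2(1.03864, 1.108) = 1.50620 rad
ℓ = θ/κ = 1.50620/0.90064 = 1.67235

0.9006 94.09 1.6724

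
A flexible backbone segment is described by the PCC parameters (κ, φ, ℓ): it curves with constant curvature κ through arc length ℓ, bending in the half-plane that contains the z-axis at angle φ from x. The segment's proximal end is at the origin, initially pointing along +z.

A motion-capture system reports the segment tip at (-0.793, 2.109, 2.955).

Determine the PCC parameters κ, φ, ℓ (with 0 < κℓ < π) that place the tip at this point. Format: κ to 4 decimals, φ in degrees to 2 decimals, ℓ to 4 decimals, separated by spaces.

0.3263 110.61 3.9925

ρ = √(x²+y²) = √(-0.793² + 2.109²) = 2.25316
φ = atan2(y, x) mod 360° = atan2(2.109, -0.793) = 110.6066°
|p|² = ρ² + z² = 2.25316² + 2.955² = 13.80876
κ = 2ρ / |p|² = 2×2.25316 / 13.80876 = 0.32634
θ = 2·atan2(ρ, z) = 2·atan2(2.25316, 2.955) = 1.30289 rad
ℓ = θ/κ = 1.30289/0.32634 = 3.99247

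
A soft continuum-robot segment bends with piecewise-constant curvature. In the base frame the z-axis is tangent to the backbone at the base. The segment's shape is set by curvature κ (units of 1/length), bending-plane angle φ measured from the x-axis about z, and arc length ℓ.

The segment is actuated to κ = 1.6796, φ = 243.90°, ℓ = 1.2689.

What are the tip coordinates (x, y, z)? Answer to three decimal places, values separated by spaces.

θ = κ·ℓ = 1.6796 × 1.2689 = 2.13124 rad
ρ = (1 − cos θ)/κ = (1 − -0.53157)/1.6796 = 0.91186
z = sin θ / κ = 0.84702/1.6796 = 0.50430
x = ρ cos φ = 0.91186 × cos(243.90°) = -0.40116
y = ρ sin φ = 0.91186 × sin(243.90°) = -0.81888

-0.401 -0.819 0.504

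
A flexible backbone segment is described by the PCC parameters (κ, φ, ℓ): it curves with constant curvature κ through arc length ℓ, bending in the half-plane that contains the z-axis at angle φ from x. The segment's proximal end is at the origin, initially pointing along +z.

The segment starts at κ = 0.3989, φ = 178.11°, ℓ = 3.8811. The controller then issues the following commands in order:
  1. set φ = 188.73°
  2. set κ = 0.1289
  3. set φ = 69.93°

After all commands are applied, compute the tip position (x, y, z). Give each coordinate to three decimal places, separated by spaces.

initial: κ=0.3989, φ=178.11°, ℓ=3.8811
cmd 1: set φ=188.73° → (κ,φ,ℓ)=(0.3989,188.73°,3.8811) → tip=(-2.4218,-0.3719,2.5063)
cmd 2: set κ=0.1289 → (κ,φ,ℓ)=(0.1289,188.73°,3.8811) → tip=(-0.9397,-0.1443,3.7212)
cmd 3: set φ=69.93° → (κ,φ,ℓ)=(0.1289,69.93°,3.8811) → tip=(0.3263,0.8930,3.7212)

0.326 0.893 3.721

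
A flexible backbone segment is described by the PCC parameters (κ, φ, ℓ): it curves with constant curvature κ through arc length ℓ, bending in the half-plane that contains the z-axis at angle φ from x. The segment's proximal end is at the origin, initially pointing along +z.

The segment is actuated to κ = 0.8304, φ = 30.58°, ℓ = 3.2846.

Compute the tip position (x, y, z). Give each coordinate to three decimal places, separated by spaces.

θ = κ·ℓ = 0.8304 × 3.2846 = 2.72753 rad
ρ = (1 − cos θ)/κ = (1 − -0.91549)/0.8304 = 2.30671
z = sin θ / κ = 0.40233/0.8304 = 0.48450
x = ρ cos φ = 2.30671 × cos(30.58°) = 1.98589
y = ρ sin φ = 2.30671 × sin(30.58°) = 1.17352

1.986 1.174 0.485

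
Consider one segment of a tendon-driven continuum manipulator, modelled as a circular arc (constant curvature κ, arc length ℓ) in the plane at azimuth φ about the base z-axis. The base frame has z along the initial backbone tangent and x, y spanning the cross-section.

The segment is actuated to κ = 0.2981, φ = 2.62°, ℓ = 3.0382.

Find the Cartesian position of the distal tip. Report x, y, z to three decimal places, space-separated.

1.283 0.059 2.640

θ = κ·ℓ = 0.2981 × 3.0382 = 0.90569 rad
ρ = (1 − cos θ)/κ = (1 − 0.61714)/0.2981 = 1.28432
z = sin θ / κ = 0.78685/0.2981 = 2.63955
x = ρ cos φ = 1.28432 × cos(2.62°) = 1.28298
y = ρ sin φ = 1.28432 × sin(2.62°) = 0.05871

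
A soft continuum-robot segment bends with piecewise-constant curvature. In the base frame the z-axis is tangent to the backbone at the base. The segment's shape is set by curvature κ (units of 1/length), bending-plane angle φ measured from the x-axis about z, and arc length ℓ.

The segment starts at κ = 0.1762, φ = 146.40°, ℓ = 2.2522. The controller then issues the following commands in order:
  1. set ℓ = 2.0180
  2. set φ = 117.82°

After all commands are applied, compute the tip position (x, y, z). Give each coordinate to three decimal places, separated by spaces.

initial: κ=0.1762, φ=146.40°, ℓ=2.2522
cmd 1: set ℓ=2.0180 → (κ,φ,ℓ)=(0.1762,146.40°,2.0180) → tip=(-0.2957,0.1965,1.9757)
cmd 2: set φ=117.82° → (κ,φ,ℓ)=(0.1762,117.82°,2.0180) → tip=(-0.1657,0.3140,1.9757)

-0.166 0.314 1.976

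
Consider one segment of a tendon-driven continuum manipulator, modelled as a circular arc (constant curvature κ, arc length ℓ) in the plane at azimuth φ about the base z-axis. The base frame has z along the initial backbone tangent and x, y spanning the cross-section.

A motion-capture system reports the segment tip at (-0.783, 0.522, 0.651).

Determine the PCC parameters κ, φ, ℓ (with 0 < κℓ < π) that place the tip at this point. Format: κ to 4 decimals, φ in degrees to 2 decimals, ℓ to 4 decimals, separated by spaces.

1.4374 146.31 1.3435

ρ = √(x²+y²) = √(-0.783² + 0.522²) = 0.94105
φ = atan2(y, x) mod 360° = atan2(0.522, -0.783) = 146.3099°
|p|² = ρ² + z² = 0.94105² + 0.651² = 1.30937
κ = 2ρ / |p|² = 2×0.94105 / 1.30937 = 1.43740
θ = 2·atan2(ρ, z) = 2·atan2(0.94105, 0.651) = 1.93122 rad
ℓ = θ/κ = 1.93122/1.43740 = 1.34354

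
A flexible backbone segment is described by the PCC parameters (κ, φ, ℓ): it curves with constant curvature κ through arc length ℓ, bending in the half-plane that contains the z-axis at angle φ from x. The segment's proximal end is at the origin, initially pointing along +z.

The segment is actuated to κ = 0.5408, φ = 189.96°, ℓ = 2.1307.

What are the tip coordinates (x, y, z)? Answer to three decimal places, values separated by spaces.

-1.081 -0.190 1.690

θ = κ·ℓ = 0.5408 × 2.1307 = 1.15228 rad
ρ = (1 − cos θ)/κ = (1 − 0.40640)/0.5408 = 1.09763
z = sin θ / κ = 0.91369/0.5408 = 1.68952
x = ρ cos φ = 1.09763 × cos(189.96°) = -1.08109
y = ρ sin φ = 1.09763 × sin(189.96°) = -0.18985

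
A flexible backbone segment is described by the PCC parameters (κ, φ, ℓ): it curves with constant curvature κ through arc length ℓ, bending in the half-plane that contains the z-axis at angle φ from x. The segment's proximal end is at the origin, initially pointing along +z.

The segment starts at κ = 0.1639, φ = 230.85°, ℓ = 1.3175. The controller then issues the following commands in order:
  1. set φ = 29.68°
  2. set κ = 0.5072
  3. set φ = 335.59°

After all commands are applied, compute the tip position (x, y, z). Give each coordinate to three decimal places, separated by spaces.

initial: κ=0.1639, φ=230.85°, ℓ=1.3175
cmd 1: set φ=29.68° → (κ,φ,ℓ)=(0.1639,29.68°,1.3175) → tip=(0.1231,0.0702,1.3073)
cmd 2: set κ=0.5072 → (κ,φ,ℓ)=(0.5072,29.68°,1.3175) → tip=(0.3684,0.2100,1.2216)
cmd 3: set φ=335.59° → (κ,φ,ℓ)=(0.5072,335.59°,1.3175) → tip=(0.3862,-0.1752,1.2216)

0.386 -0.175 1.222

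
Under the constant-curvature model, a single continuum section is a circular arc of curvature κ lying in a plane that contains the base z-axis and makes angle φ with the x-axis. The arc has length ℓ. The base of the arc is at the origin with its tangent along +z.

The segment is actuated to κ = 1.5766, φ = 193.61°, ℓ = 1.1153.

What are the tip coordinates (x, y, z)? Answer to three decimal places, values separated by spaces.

-0.731 -0.177 0.623

θ = κ·ℓ = 1.5766 × 1.1153 = 1.75838 rad
ρ = (1 − cos θ)/κ = (1 − -0.18649)/1.5766 = 0.75256
z = sin θ / κ = 0.98246/1.5766 = 0.62315
x = ρ cos φ = 0.75256 × cos(193.61°) = -0.73143
y = ρ sin φ = 0.75256 × sin(193.61°) = -0.17709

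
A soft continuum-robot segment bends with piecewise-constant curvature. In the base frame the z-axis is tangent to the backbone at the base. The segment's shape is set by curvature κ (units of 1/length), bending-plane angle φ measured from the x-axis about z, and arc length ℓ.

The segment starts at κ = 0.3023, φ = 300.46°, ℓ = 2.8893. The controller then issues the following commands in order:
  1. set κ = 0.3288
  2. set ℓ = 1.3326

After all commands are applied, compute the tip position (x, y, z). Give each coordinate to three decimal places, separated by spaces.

0.146 -0.248 1.290

initial: κ=0.3023, φ=300.46°, ℓ=2.8893
cmd 1: set κ=0.3288 → (κ,φ,ℓ)=(0.3288,300.46°,2.8893) → tip=(0.6450,-1.0967,2.4739)
cmd 2: set ℓ=1.3326 → (κ,φ,ℓ)=(0.3288,300.46°,1.3326) → tip=(0.1456,-0.2477,1.2904)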